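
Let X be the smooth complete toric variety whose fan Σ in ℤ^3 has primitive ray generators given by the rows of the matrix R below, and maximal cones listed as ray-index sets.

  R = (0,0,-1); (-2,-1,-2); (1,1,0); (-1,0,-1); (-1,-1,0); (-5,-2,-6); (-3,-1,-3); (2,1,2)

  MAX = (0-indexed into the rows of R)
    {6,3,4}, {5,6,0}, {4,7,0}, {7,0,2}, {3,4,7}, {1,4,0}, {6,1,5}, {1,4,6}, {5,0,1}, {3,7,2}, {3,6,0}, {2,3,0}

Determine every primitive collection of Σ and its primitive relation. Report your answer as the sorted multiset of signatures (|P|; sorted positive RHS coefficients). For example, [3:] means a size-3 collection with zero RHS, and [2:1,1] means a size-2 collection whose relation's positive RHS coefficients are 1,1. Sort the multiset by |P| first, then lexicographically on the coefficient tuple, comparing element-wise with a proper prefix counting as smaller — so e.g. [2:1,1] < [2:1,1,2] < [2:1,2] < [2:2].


The 14 primitive collections of Σ (r=8, n=3):

  • {1,7}:  v_{1} + v_{7} = 0  ⇒ sig = [2:]
  • {2,4}:  v_{2} + v_{4} = 0  ⇒ sig = [2:]
  • {1,3}:  v_{1} + v_{3} = v_{6}  ⇒ sig = [2:1]
  • {6,7}:  v_{6} + v_{7} = v_{3}  ⇒ sig = [2:1]
  • {1,2}:  v_{1} + v_{2} = v_{0} + v_{3}  ⇒ sig = [2:1,1]
  • {5,7}:  v_{5} + v_{7} = v_{0} + v_{6}  ⇒ sig = [2:1,1]
  • {2,5}:  v_{2} + v_{5} = 2·v_{0} + v_{3} + v_{6}  ⇒ sig = [2:1,1,2]
  • {2,6}:  v_{2} + v_{6} = v_{0} + 2·v_{3}  ⇒ sig = [2:1,2]
  • {3,5}:  v_{3} + v_{5} = v_{0} + 2·v_{6}  ⇒ sig = [2:1,2]
  • {4,5}:  v_{4} + v_{5} = 3·v_{1}  ⇒ sig = [2:3]
  • {0,1,6}:  v_{0} + v_{1} + v_{6} = v_{5}  ⇒ sig = [3:1]
  • {0,3,4}:  v_{0} + v_{3} + v_{4} = v_{1}  ⇒ sig = [3:1]
  • {0,3,7}:  v_{0} + v_{3} + v_{7} = v_{2}  ⇒ sig = [3:1]
  • {0,4,6}:  v_{0} + v_{4} + v_{6} = 2·v_{1}  ⇒ sig = [3:2]

Sorted signature multiset PRS(X):
[[2:], [2:], [2:1], [2:1], [2:1,1], [2:1,1], [2:1,1,2], [2:1,2], [2:1,2], [2:3], [3:1], [3:1], [3:1], [3:2]]


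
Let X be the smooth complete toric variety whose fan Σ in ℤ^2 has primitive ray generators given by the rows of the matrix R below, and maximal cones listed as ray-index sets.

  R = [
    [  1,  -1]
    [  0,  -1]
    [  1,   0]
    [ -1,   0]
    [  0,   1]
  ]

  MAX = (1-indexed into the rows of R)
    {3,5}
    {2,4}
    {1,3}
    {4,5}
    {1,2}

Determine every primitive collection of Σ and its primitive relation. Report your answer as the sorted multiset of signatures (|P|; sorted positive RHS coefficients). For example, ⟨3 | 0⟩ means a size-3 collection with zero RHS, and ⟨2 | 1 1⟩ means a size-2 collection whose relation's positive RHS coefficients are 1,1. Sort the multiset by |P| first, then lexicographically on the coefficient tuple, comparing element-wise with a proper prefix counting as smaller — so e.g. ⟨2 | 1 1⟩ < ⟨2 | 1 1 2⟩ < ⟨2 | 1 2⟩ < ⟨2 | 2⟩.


The 5 primitive collections of Σ (r=5, n=2):

  {2,5}:  v_{2} + v_{5} = 0  →  sig = ⟨2 | 0⟩
  {3,4}:  v_{3} + v_{4} = 0  →  sig = ⟨2 | 0⟩
  {1,4}:  v_{1} + v_{4} = v_{2}  →  sig = ⟨2 | 1⟩
  {1,5}:  v_{1} + v_{5} = v_{3}  →  sig = ⟨2 | 1⟩
  {2,3}:  v_{2} + v_{3} = v_{1}  →  sig = ⟨2 | 1⟩

Hence PRS(X_Σ) =
[⟨2 | 0⟩, ⟨2 | 0⟩, ⟨2 | 1⟩, ⟨2 | 1⟩, ⟨2 | 1⟩]


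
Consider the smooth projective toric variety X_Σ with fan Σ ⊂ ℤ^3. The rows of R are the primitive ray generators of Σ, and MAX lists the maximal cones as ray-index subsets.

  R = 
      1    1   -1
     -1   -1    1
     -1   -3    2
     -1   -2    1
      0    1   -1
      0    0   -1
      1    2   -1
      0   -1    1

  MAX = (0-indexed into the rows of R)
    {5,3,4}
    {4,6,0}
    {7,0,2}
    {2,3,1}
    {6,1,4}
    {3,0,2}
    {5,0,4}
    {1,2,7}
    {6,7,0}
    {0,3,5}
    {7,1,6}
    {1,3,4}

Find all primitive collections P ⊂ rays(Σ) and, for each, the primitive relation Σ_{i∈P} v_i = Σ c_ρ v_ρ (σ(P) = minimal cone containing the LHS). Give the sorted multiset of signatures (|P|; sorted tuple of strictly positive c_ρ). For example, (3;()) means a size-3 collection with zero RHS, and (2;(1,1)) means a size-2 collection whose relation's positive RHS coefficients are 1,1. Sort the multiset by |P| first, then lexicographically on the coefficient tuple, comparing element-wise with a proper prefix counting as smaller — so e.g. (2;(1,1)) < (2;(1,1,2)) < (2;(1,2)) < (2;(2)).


The 11 primitive collections of Σ (r=8, n=3):

  • {0,1}:  v_{0} + v_{1} = 0  ⇒ sig = (2;())
  • {3,6}:  v_{3} + v_{6} = 0  ⇒ sig = (2;())
  • {4,7}:  v_{4} + v_{7} = 0  ⇒ sig = (2;())
  • {2,4}:  v_{2} + v_{4} = v_{3}  ⇒ sig = (2;(1))
  • {2,6}:  v_{2} + v_{6} = v_{7}  ⇒ sig = (2;(1))
  • {3,7}:  v_{3} + v_{7} = v_{2}  ⇒ sig = (2;(1))
  • {1,5}:  v_{1} + v_{5} = v_{3} + v_{4}  ⇒ sig = (2;(1,1))
  • {5,6}:  v_{5} + v_{6} = v_{0} + v_{4}  ⇒ sig = (2;(1,1))
  • {5,7}:  v_{5} + v_{7} = v_{0} + v_{3}  ⇒ sig = (2;(1,1))
  • {2,5}:  v_{2} + v_{5} = v_{0} + 2·v_{3}  ⇒ sig = (2;(1,2))
  • {0,3,4}:  v_{0} + v_{3} + v_{4} = v_{5}  ⇒ sig = (3;(1))

Hence PRS(X_Σ) =
    (2;())
    (2;())
    (2;())
    (2;(1))
    (2;(1))
    (2;(1))
    (2;(1,1))
    (2;(1,1))
    (2;(1,1))
    (2;(1,2))
    (3;(1))


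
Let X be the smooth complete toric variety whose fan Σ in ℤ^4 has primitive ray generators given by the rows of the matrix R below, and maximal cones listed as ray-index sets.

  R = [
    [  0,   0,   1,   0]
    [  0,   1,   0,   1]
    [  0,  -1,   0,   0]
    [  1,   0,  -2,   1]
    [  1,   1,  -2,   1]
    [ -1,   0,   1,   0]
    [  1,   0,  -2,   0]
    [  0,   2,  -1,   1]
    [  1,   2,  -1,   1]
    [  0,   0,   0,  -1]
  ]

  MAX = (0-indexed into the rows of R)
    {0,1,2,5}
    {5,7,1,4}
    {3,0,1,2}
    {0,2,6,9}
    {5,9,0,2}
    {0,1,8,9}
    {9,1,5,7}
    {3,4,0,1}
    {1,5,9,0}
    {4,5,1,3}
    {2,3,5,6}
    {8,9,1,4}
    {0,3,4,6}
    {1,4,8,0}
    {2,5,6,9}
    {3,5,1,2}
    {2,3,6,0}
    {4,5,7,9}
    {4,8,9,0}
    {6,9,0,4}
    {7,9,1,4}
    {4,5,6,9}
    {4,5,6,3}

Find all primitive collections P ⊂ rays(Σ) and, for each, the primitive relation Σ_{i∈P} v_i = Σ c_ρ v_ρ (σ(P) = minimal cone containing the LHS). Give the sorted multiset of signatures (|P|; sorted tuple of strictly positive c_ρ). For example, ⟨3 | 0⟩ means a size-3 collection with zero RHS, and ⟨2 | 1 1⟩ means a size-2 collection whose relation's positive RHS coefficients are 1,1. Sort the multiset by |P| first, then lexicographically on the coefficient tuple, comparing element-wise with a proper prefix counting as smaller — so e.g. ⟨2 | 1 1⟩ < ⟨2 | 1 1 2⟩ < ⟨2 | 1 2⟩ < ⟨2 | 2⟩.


Minimal non-faces — 18 found among 10 rays, 23 max cones:

  • {1,6}:  v_{1} + v_{6} = v_{4} — sig = ⟨2 | 1⟩
  • {2,4}:  v_{2} + v_{4} = v_{3} — sig = ⟨2 | 1⟩
  • {3,9}:  v_{3} + v_{9} = v_{6} — sig = ⟨2 | 1⟩
  • {2,7}:  v_{2} + v_{7} = v_{4} + v_{5} — sig = ⟨2 | 1 1⟩
  • {2,8}:  v_{2} + v_{8} = v_{0} + v_{4} — sig = ⟨2 | 1 1⟩
  • {6,7}:  v_{6} + v_{7} = 2·v_{4} + v_{5} + v_{9} — sig = ⟨2 | 1 1 2⟩
  • {6,8}:  v_{6} + v_{8} = v_{0} + 2·v_{4} + v_{9} — sig = ⟨2 | 1 1 2⟩
  • {0,7}:  v_{0} + v_{7} = 2·v_{1} + v_{9} — sig = ⟨2 | 1 2⟩
  • {3,7}:  v_{3} + v_{7} = 2·v_{4} + v_{5} — sig = ⟨2 | 1 2⟩
  • {3,8}:  v_{3} + v_{8} = v_{0} + 2·v_{4} — sig = ⟨2 | 1 2⟩
  • {5,8}:  v_{5} + v_{8} = 2·v_{1} + v_{9} — sig = ⟨2 | 1 2⟩
  • {7,8}:  v_{7} + v_{8} = 3·v_{1} + v_{4} + 2·v_{9} — sig = ⟨2 | 1 2 3⟩
  • {0,5,6}:  v_{0} + v_{5} + v_{6} = 0 — sig = ⟨3 | 0⟩
  • {1,2,9}:  v_{1} + v_{2} + v_{9} = 0 — sig = ⟨3 | 0⟩
  • {0,4,5}:  v_{0} + v_{4} + v_{5} = v_{1} — sig = ⟨3 | 1⟩
  • {0,3,5}:  v_{0} + v_{3} + v_{5} = v_{1} + v_{2} — sig = ⟨3 | 1 1⟩
  • {0,1,4,9}:  v_{0} + v_{1} + v_{4} + v_{9} = v_{8} — sig = ⟨4 | 1⟩
  • {1,4,5,9}:  v_{1} + v_{4} + v_{5} + v_{9} = v_{7} — sig = ⟨4 | 1⟩

Sorted signature multiset PRS(X):
    ⟨2 | 1⟩
    ⟨2 | 1⟩
    ⟨2 | 1⟩
    ⟨2 | 1 1⟩
    ⟨2 | 1 1⟩
    ⟨2 | 1 1 2⟩
    ⟨2 | 1 1 2⟩
    ⟨2 | 1 2⟩
    ⟨2 | 1 2⟩
    ⟨2 | 1 2⟩
    ⟨2 | 1 2⟩
    ⟨2 | 1 2 3⟩
    ⟨3 | 0⟩
    ⟨3 | 0⟩
    ⟨3 | 1⟩
    ⟨3 | 1 1⟩
    ⟨4 | 1⟩
    ⟨4 | 1⟩


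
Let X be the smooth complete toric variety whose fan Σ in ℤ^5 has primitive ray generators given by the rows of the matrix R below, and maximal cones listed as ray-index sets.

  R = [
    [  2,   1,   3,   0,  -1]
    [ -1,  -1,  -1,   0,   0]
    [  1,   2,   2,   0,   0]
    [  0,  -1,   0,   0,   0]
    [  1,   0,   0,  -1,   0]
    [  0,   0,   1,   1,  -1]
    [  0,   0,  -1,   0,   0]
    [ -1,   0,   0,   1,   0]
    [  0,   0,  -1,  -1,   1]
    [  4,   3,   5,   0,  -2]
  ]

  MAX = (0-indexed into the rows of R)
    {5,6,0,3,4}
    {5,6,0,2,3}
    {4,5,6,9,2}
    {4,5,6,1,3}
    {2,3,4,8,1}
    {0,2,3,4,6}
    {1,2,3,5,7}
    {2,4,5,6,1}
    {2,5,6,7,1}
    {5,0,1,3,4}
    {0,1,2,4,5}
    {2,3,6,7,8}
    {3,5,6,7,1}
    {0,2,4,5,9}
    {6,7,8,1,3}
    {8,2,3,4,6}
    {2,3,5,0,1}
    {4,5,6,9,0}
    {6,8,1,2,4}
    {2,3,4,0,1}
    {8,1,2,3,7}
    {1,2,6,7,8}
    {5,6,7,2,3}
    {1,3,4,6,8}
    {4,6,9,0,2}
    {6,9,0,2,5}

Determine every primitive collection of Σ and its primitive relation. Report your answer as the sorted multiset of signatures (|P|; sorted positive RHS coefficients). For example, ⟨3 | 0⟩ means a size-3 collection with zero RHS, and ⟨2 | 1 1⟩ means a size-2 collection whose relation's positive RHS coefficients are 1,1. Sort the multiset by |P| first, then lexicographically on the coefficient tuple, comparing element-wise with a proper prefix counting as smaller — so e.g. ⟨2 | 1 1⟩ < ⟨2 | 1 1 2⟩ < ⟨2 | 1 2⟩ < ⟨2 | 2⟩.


|primitive collections| = 12. Relations:

  {4,7}:  v_{4} + v_{7} = 0  so sig = ⟨2 | 0⟩
  {5,8}:  v_{5} + v_{8} = 0  so sig = ⟨2 | 0⟩
  {0,7}:  v_{0} + v_{7} = v_{2} + v_{3} + v_{5}  so sig = ⟨2 | 1 1 1⟩
  {0,8}:  v_{0} + v_{8} = v_{2} + v_{3} + v_{4}  so sig = ⟨2 | 1 1 1⟩
  {7,9}:  v_{7} + v_{9} = v_{0} + v_{2} + v_{5} + v_{6}  so sig = ⟨2 | 1 1 1 1⟩
  {8,9}:  v_{8} + v_{9} = v_{0} + v_{2} + v_{4} + v_{6}  so sig = ⟨2 | 1 1 1 1⟩
  {3,9}:  v_{3} + v_{9} = 2·v_{0} + v_{6}  so sig = ⟨2 | 1 2⟩
  {1,9}:  v_{1} + v_{9} = v_{2} + 2·v_{4} + 2·v_{5}  so sig = ⟨2 | 1 2 2⟩
  {0,1,6}:  v_{0} + v_{1} + v_{6} = v_{4} + v_{5}  so sig = ⟨3 | 1 1⟩
  {1,2,3,6}:  v_{1} + v_{2} + v_{3} + v_{6} = 0  so sig = ⟨4 | 0⟩
  {2,3,4,5}:  v_{2} + v_{3} + v_{4} + v_{5} = v_{0}  so sig = ⟨4 | 1⟩
  {0,2,4,5,6}:  v_{0} + v_{2} + v_{4} + v_{5} + v_{6} = v_{9}  so sig = ⟨5 | 1⟩

Sorted signature multiset PRS(X):
{ ⟨2 | 0⟩ ×2,  ⟨2 | 1 1 1⟩ ×2,  ⟨2 | 1 1 1 1⟩ ×2,  ⟨2 | 1 2⟩,  ⟨2 | 1 2 2⟩,  ⟨3 | 1 1⟩,  ⟨4 | 0⟩,  ⟨4 | 1⟩,  ⟨5 | 1⟩ }


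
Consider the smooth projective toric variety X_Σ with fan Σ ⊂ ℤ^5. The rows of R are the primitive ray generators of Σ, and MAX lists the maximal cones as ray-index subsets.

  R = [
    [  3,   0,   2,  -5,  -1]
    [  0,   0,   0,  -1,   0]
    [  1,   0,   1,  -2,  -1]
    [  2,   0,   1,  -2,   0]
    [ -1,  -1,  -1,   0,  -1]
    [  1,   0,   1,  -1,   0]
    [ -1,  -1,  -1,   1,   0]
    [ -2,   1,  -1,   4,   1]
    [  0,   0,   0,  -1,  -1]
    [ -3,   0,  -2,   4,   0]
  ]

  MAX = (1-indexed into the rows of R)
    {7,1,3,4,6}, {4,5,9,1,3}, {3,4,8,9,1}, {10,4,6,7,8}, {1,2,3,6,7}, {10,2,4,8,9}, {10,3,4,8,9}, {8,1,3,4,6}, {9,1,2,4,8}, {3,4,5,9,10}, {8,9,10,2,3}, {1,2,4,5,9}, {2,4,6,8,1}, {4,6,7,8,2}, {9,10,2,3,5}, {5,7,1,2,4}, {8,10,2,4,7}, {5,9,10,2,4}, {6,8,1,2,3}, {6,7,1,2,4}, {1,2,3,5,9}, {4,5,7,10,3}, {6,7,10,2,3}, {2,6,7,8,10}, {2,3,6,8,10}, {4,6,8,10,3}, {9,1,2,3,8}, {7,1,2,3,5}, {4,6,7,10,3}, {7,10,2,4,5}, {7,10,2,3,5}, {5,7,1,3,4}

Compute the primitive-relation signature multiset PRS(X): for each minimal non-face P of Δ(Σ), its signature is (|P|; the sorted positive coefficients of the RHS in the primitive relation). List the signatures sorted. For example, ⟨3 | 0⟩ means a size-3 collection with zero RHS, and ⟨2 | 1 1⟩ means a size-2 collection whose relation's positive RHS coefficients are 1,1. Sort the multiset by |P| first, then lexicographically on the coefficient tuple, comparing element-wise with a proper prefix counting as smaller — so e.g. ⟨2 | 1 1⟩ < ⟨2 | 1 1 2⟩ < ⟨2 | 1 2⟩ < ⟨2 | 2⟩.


9 collections generate NE(X_Σ); each relation:

  {1,10}:  v_{1} + v_{10} = v_{9} — sig = ⟨2 | 1⟩
  {5,8}:  v_{5} + v_{8} = v_{10} — sig = ⟨2 | 1⟩
  {6,9}:  v_{6} + v_{9} = v_{3} — sig = ⟨2 | 1⟩
  {7,9}:  v_{7} + v_{9} = v_{5} — sig = ⟨2 | 1⟩
  {5,6}:  v_{5} + v_{6} = v_{3} + v_{7} — sig = ⟨2 | 1 1⟩
  {1,7,8}:  v_{1} + v_{7} + v_{8} = 0 — sig = ⟨3 | 0⟩
  {2,3,4}:  v_{2} + v_{3} + v_{4} = v_{1} — sig = ⟨3 | 1⟩
  {3,7,8}:  v_{3} + v_{7} + v_{8} = v_{6} + v_{10} — sig = ⟨3 | 1 1⟩
  {2,4,6,10}:  v_{2} + v_{4} + v_{6} + v_{10} = 0 — sig = ⟨4 | 0⟩

Sorted signature multiset PRS(X):
    |P|=2: 5 collections, coeffs (1), (1), (1), (1), (1,1)
    |P|=3: 3 collections, coeffs (), (1), (1,1)
    |P|=4: 1 collection, coeffs ()


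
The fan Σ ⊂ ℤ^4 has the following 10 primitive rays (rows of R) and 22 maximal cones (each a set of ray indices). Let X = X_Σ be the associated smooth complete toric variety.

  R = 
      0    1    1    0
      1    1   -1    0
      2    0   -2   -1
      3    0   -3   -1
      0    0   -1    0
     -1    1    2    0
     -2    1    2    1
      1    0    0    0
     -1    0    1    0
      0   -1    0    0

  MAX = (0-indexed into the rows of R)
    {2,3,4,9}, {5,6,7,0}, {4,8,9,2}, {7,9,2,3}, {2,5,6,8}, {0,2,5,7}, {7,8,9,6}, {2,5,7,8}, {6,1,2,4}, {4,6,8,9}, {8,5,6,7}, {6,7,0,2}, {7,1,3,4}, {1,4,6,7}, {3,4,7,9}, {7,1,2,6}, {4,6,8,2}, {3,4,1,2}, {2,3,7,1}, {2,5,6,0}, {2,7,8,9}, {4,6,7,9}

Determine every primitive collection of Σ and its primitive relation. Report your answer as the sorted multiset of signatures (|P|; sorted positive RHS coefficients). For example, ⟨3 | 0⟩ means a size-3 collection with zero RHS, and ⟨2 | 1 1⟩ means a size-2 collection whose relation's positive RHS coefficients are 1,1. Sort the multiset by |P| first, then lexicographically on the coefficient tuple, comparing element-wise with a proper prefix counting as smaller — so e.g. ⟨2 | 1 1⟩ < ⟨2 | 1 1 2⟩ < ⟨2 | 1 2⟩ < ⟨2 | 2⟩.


The 18 primitive collections of Σ (r=10, n=4):

  {0,8}:  v_{0} + v_{8} = v_{5}  ⇒ sig = ⟨2 | 1⟩
  {3,6}:  v_{3} + v_{6} = v_{1}  ⇒ sig = ⟨2 | 1⟩
  {3,8}:  v_{3} + v_{8} = v_{2}  ⇒ sig = ⟨2 | 1⟩
  {0,4}:  v_{0} + v_{4} = v_{2} + v_{6}  ⇒ sig = ⟨2 | 1 1⟩
  {0,9}:  v_{0} + v_{9} = v_{7} + v_{8}  ⇒ sig = ⟨2 | 1 1⟩
  {1,8}:  v_{1} + v_{8} = v_{2} + v_{6}  ⇒ sig = ⟨2 | 1 1⟩
  {1,9}:  v_{1} + v_{9} = v_{4} + v_{7}  ⇒ sig = ⟨2 | 1 1⟩
  {3,5}:  v_{3} + v_{5} = v_{0} + v_{2}  ⇒ sig = ⟨2 | 1 1⟩
  {1,5}:  v_{1} + v_{5} = v_{0} + v_{2} + v_{6}  ⇒ sig = ⟨2 | 1 1 1⟩
  {4,5}:  v_{4} + v_{5} = v_{2} + v_{6} + v_{8}  ⇒ sig = ⟨2 | 1 1 1⟩
  {0,3}:  v_{0} + v_{3} = 2·v_{2} + v_{6} + v_{7}  ⇒ sig = ⟨2 | 1 1 2⟩
  {5,9}:  v_{5} + v_{9} = v_{7} + 2·v_{8}  ⇒ sig = ⟨2 | 1 2⟩
  {0,1}:  v_{0} + v_{1} = 2·v_{2} + 2·v_{6} + v_{7}  ⇒ sig = ⟨2 | 1 2 2⟩
  {2,6,9}:  v_{2} + v_{6} + v_{9} = 0  ⇒ sig = ⟨3 | 0⟩
  {4,7,8}:  v_{4} + v_{7} + v_{8} = 0  ⇒ sig = ⟨3 | 0⟩
  {2,4,7}:  v_{2} + v_{4} + v_{7} = v_{3}  ⇒ sig = ⟨3 | 1⟩
  {2,6,7,8}:  v_{2} + v_{6} + v_{7} + v_{8} = v_{0}  ⇒ sig = ⟨4 | 1⟩
  {2,5,6,7}:  v_{2} + v_{5} + v_{6} + v_{7} = 2·v_{0}  ⇒ sig = ⟨4 | 2⟩

Hence PRS(X_Σ) =
    |P|=2: 13 collections, coeffs (1), (1), (1), (1,1), (1,1), (1,1), (1,1), (1,1), (1,1,1), (1,1,1), (1,1,2), (1,2), (1,2,2)
    |P|=3: 3 collections, coeffs (), (), (1)
    |P|=4: 2 collections, coeffs (1), (2)


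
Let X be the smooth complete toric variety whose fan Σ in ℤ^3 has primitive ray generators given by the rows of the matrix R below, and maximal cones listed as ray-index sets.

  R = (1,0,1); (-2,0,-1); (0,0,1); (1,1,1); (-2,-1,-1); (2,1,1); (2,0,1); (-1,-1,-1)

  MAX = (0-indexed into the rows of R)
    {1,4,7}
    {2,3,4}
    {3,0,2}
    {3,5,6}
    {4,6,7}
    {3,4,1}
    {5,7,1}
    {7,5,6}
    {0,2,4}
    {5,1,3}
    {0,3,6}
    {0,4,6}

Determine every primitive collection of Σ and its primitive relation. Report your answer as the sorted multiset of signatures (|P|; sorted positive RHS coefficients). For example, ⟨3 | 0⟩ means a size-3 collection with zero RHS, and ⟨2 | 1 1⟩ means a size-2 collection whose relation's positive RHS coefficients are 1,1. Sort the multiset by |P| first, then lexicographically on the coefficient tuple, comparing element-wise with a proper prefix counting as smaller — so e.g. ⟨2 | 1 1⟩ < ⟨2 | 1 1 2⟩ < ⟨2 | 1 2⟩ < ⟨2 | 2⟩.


Δ(Σ) — 8 vertices, 12 min non-faces:

  P={1,6}:  v_{1} + v_{6} = 0 — sig = ⟨2 | 0⟩
  P={3,7}:  v_{3} + v_{7} = 0 — sig = ⟨2 | 0⟩
  P={4,5}:  v_{4} + v_{5} = 0 — sig = ⟨2 | 0⟩
  P={0,1}:  v_{0} + v_{1} = v_{3} + v_{4} — sig = ⟨2 | 1 1⟩
  P={0,5}:  v_{0} + v_{5} = v_{3} + v_{6} — sig = ⟨2 | 1 1⟩
  P={0,7}:  v_{0} + v_{7} = v_{4} + v_{6} — sig = ⟨2 | 1 1⟩
  P={2,5}:  v_{2} + v_{5} = v_{0} + v_{3} — sig = ⟨2 | 1 1⟩
  P={2,7}:  v_{2} + v_{7} = v_{0} + v_{4} — sig = ⟨2 | 1 1⟩
  P={2,6}:  v_{2} + v_{6} = 2·v_{0} — sig = ⟨2 | 2⟩
  P={1,2}:  v_{1} + v_{2} = 2·v_{3} + 2·v_{4} — sig = ⟨2 | 2 2⟩
  P={0,3,4}:  v_{0} + v_{3} + v_{4} = v_{2} — sig = ⟨3 | 1⟩
  P={3,4,6}:  v_{3} + v_{4} + v_{6} = v_{0} — sig = ⟨3 | 1⟩

Signatures (|P|; sorted positive RHS coefficients), sorted:
    ⟨2 | 0⟩
    ⟨2 | 0⟩
    ⟨2 | 0⟩
    ⟨2 | 1 1⟩
    ⟨2 | 1 1⟩
    ⟨2 | 1 1⟩
    ⟨2 | 1 1⟩
    ⟨2 | 1 1⟩
    ⟨2 | 2⟩
    ⟨2 | 2 2⟩
    ⟨3 | 1⟩
    ⟨3 | 1⟩


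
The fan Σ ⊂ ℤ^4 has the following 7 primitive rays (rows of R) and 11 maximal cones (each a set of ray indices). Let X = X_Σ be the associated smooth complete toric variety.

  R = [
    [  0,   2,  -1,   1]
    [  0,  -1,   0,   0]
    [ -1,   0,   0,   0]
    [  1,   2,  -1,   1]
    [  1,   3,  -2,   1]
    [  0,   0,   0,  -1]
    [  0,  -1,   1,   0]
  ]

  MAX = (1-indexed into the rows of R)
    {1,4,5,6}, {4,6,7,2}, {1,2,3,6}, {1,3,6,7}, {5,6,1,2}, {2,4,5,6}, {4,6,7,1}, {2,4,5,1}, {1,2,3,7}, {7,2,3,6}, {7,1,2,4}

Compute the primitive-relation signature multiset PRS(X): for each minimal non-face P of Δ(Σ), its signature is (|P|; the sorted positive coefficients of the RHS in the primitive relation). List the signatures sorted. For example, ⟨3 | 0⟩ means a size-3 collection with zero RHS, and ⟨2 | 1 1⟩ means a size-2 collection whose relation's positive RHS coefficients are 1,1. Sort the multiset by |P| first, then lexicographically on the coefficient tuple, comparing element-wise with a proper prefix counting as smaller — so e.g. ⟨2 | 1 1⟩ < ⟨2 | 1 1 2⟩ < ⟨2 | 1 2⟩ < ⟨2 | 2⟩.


5 collections generate NE(X_Σ); each relation:

  P={3,4}:  v_{3} + v_{4} = v_{1}  so sig = ⟨2 | 1⟩
  P={5,7}:  v_{5} + v_{7} = v_{4}  so sig = ⟨2 | 1⟩
  P={3,5}:  v_{3} + v_{5} = 2·v_{1} + v_{2} + v_{6}  so sig = ⟨2 | 1 1 2⟩
  P={1,2,6,7}:  v_{1} + v_{2} + v_{6} + v_{7} = 0  so sig = ⟨4 | 0⟩
  P={1,2,4,6}:  v_{1} + v_{2} + v_{4} + v_{6} = v_{5}  so sig = ⟨4 | 1⟩

Signatures (|P|; sorted positive RHS coefficients), sorted:
[⟨2 | 1⟩, ⟨2 | 1⟩, ⟨2 | 1 1 2⟩, ⟨4 | 0⟩, ⟨4 | 1⟩]


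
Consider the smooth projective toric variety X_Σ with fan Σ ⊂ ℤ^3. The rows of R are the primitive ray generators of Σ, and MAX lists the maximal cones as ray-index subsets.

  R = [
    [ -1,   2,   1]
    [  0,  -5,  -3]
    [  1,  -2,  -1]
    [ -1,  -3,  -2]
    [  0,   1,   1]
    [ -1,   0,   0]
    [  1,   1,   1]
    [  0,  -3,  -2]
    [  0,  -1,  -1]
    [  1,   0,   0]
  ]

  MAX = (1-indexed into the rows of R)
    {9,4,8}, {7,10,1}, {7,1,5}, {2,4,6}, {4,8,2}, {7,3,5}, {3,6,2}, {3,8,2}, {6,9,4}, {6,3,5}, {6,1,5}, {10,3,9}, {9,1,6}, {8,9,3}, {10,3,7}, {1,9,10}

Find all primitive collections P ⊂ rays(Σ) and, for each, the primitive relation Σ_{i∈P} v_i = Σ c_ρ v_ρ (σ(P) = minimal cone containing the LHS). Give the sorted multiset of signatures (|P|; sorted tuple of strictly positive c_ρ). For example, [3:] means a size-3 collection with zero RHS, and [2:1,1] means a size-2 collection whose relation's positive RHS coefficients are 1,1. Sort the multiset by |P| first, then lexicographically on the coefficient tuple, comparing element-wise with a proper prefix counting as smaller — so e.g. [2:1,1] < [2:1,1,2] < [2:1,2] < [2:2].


Minimal non-faces — 22 found among 10 rays, 16 max cones:

  {1,3}:  v_{1} + v_{3} = 0 ; sig = [2:]
  {5,9}:  v_{5} + v_{9} = 0 ; sig = [2:]
  {6,10}:  v_{6} + v_{10} = 0 ; sig = [2:]
  {1,2}:  v_{1} + v_{2} = v_{4} ; sig = [2:1]
  {3,4}:  v_{3} + v_{4} = v_{2} ; sig = [2:1]
  {4,10}:  v_{4} + v_{10} = v_{8} ; sig = [2:1]
  {5,10}:  v_{5} + v_{10} = v_{7} ; sig = [2:1]
  {6,7}:  v_{6} + v_{7} = v_{5} ; sig = [2:1]
  {6,8}:  v_{6} + v_{8} = v_{4} ; sig = [2:1]
  {7,8}:  v_{7} + v_{8} = v_{3} ; sig = [2:1]
  {7,9}:  v_{7} + v_{9} = v_{10} ; sig = [2:1]
  {1,8}:  v_{1} + v_{8} = v_{6} + v_{9} ; sig = [2:1,1]
  {2,10}:  v_{2} + v_{10} = v_{3} + v_{8} ; sig = [2:1,1]
  {4,7}:  v_{4} + v_{7} = v_{3} + v_{6} ; sig = [2:1,1]
  {5,8}:  v_{5} + v_{8} = v_{3} + v_{6} ; sig = [2:1,1]
  {8,10}:  v_{8} + v_{10} = v_{3} + v_{9} ; sig = [2:1,1]
  {1,4}:  v_{1} + v_{4} = 2·v_{6} + v_{9} ; sig = [2:1,2]
  {2,7}:  v_{2} + v_{7} = 2·v_{3} + v_{6} ; sig = [2:1,2]
  {4,5}:  v_{4} + v_{5} = v_{3} + 2·v_{6} ; sig = [2:1,2]
  {2,9}:  v_{2} + v_{9} = 2·v_{8} ; sig = [2:2]
  {2,5}:  v_{2} + v_{5} = 2·v_{3} + 2·v_{6} ; sig = [2:2,2]
  {3,6,9}:  v_{3} + v_{6} + v_{9} = v_{8} ; sig = [3:1]

so the primitive-relation signature multiset is
    [2:]
    [2:]
    [2:]
    [2:1]
    [2:1]
    [2:1]
    [2:1]
    [2:1]
    [2:1]
    [2:1]
    [2:1]
    [2:1,1]
    [2:1,1]
    [2:1,1]
    [2:1,1]
    [2:1,1]
    [2:1,2]
    [2:1,2]
    [2:1,2]
    [2:2]
    [2:2,2]
    [3:1]


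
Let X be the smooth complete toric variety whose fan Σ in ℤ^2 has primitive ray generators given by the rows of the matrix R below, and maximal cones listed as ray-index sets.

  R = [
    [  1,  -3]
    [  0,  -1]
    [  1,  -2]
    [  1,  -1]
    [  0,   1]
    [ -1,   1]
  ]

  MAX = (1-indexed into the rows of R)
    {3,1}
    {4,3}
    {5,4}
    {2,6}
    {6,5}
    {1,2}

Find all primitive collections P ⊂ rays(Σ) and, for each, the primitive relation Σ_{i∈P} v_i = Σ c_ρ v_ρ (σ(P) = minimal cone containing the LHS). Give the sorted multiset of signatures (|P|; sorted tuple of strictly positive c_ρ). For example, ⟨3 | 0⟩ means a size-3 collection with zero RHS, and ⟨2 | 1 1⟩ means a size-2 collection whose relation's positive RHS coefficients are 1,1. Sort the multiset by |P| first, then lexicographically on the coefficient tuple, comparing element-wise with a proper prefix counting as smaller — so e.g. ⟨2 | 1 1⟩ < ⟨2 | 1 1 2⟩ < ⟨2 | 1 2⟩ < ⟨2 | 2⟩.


Minimal non-faces — 9 found among 6 rays, 6 max cones:

  • {2,5}:  v_{2} + v_{5} = 0 — sig = ⟨2 | 0⟩
  • {4,6}:  v_{4} + v_{6} = 0 — sig = ⟨2 | 0⟩
  • {1,5}:  v_{1} + v_{5} = v_{3} — sig = ⟨2 | 1⟩
  • {2,3}:  v_{2} + v_{3} = v_{1} — sig = ⟨2 | 1⟩
  • {2,4}:  v_{2} + v_{4} = v_{3} — sig = ⟨2 | 1⟩
  • {3,5}:  v_{3} + v_{5} = v_{4} — sig = ⟨2 | 1⟩
  • {3,6}:  v_{3} + v_{6} = v_{2} — sig = ⟨2 | 1⟩
  • {1,4}:  v_{1} + v_{4} = 2·v_{3} — sig = ⟨2 | 2⟩
  • {1,6}:  v_{1} + v_{6} = 2·v_{2} — sig = ⟨2 | 2⟩

Sorted signature multiset PRS(X):
[⟨2 | 0⟩, ⟨2 | 0⟩, ⟨2 | 1⟩, ⟨2 | 1⟩, ⟨2 | 1⟩, ⟨2 | 1⟩, ⟨2 | 1⟩, ⟨2 | 2⟩, ⟨2 | 2⟩]


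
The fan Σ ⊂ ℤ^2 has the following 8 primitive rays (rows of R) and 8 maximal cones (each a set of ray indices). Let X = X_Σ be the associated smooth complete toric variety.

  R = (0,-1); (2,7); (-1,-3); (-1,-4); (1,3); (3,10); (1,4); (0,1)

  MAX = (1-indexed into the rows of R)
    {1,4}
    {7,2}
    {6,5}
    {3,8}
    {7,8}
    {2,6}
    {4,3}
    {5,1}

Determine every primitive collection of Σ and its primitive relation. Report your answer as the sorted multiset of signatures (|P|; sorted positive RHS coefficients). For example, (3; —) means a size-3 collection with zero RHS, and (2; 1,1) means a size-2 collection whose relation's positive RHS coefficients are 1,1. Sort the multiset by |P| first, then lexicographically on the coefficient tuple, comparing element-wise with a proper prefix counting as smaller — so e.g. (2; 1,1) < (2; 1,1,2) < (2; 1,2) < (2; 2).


Σ has 20 primitive collections:

  • {1,8}:  v_{1} + v_{8} = 0 — sig = (2; —)
  • {3,5}:  v_{3} + v_{5} = 0 — sig = (2; —)
  • {4,7}:  v_{4} + v_{7} = 0 — sig = (2; —)
  • {1,3}:  v_{1} + v_{3} = v_{4} — sig = (2; 1)
  • {1,7}:  v_{1} + v_{7} = v_{5} — sig = (2; 1)
  • {2,3}:  v_{2} + v_{3} = v_{7} — sig = (2; 1)
  • {2,4}:  v_{2} + v_{4} = v_{5} — sig = (2; 1)
  • {2,5}:  v_{2} + v_{5} = v_{6} — sig = (2; 1)
  • {3,6}:  v_{3} + v_{6} = v_{2} — sig = (2; 1)
  • {3,7}:  v_{3} + v_{7} = v_{8} — sig = (2; 1)
  • {4,5}:  v_{4} + v_{5} = v_{1} — sig = (2; 1)
  • {4,8}:  v_{4} + v_{8} = v_{3} — sig = (2; 1)
  • {5,7}:  v_{5} + v_{7} = v_{2} — sig = (2; 1)
  • {5,8}:  v_{5} + v_{8} = v_{7} — sig = (2; 1)
  • {6,8}:  v_{6} + v_{8} = v_{2} + v_{7} — sig = (2; 1,1)
  • {1,2}:  v_{1} + v_{2} = 2·v_{5} — sig = (2; 2)
  • {2,8}:  v_{2} + v_{8} = 2·v_{7} — sig = (2; 2)
  • {4,6}:  v_{4} + v_{6} = 2·v_{5} — sig = (2; 2)
  • {6,7}:  v_{6} + v_{7} = 2·v_{2} — sig = (2; 2)
  • {1,6}:  v_{1} + v_{6} = 3·v_{5} — sig = (2; 3)

Signatures (|P|; sorted positive RHS coefficients), sorted:
    |P|=2: 20 collections, coeffs (), (), (), (1), (1), (1), (1), (1), (1), (1), (1), (1), (1), (1), (1,1), (2), (2), (2), (2), (3)


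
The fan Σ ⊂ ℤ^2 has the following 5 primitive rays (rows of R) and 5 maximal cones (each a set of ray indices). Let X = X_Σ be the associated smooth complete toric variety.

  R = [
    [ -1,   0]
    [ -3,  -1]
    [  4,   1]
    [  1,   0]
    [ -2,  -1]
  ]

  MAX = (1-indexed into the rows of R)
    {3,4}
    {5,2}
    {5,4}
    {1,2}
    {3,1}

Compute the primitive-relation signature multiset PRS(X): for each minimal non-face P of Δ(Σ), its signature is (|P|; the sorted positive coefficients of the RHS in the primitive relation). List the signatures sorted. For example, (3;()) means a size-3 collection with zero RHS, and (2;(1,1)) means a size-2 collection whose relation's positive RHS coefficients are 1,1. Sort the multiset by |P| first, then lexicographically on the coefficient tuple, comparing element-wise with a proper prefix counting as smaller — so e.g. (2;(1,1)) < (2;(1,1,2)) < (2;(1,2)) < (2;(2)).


Minimal non-faces — 5 found among 5 rays, 5 max cones:

  • {1,4}:  v_{1} + v_{4} = 0  →  sig = (2;())
  • {1,5}:  v_{1} + v_{5} = v_{2}  →  sig = (2;(1))
  • {2,3}:  v_{2} + v_{3} = v_{4}  →  sig = (2;(1))
  • {2,4}:  v_{2} + v_{4} = v_{5}  →  sig = (2;(1))
  • {3,5}:  v_{3} + v_{5} = 2·v_{4}  →  sig = (2;(2))

so the primitive-relation signature multiset is
[(2;()), (2;(1)), (2;(1)), (2;(1)), (2;(2))]


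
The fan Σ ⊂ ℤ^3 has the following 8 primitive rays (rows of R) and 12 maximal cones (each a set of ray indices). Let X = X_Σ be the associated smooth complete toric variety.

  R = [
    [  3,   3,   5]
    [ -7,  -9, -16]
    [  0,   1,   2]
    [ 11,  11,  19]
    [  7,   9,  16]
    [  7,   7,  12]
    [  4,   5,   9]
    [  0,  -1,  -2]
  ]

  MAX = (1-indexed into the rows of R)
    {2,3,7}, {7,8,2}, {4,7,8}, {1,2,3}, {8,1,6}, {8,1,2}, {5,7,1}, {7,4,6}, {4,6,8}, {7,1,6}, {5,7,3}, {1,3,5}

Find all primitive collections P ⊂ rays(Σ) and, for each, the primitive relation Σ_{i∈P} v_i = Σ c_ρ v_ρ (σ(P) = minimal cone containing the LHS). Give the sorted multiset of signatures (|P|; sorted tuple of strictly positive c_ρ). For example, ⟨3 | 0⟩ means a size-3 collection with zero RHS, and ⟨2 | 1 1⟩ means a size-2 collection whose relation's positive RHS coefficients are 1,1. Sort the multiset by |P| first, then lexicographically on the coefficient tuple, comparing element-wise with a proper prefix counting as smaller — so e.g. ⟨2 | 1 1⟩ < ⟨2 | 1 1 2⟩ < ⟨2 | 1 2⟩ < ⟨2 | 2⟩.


Primitive collections (14):

  {2,5}:  v_{2} + v_{5} = 0  ⟹  sig = ⟨2 | 0⟩
  {3,8}:  v_{3} + v_{8} = 0  ⟹  sig = ⟨2 | 0⟩
  {3,4}:  v_{3} + v_{4} = v_{6} + v_{7}  ⟹  sig = ⟨2 | 1 1⟩
  {3,6}:  v_{3} + v_{6} = v_{1} + v_{7}  ⟹  sig = ⟨2 | 1 1⟩
  {5,8}:  v_{5} + v_{8} = v_{1} + v_{7}  ⟹  sig = ⟨2 | 1 1⟩
  {4,5}:  v_{4} + v_{5} = v_{1} + v_{6} + 2·v_{7}  ⟹  sig = ⟨2 | 1 1 2⟩
  {2,4}:  v_{2} + v_{4} = v_{7} + 3·v_{8}  ⟹  sig = ⟨2 | 1 3⟩
  {1,4}:  v_{1} + v_{4} = 2·v_{6}  ⟹  sig = ⟨2 | 2⟩
  {2,6}:  v_{2} + v_{6} = 2·v_{8}  ⟹  sig = ⟨2 | 2⟩
  {5,6}:  v_{5} + v_{6} = 2·v_{1} + 2·v_{7}  ⟹  sig = ⟨2 | 2 2⟩
  {1,2,7}:  v_{1} + v_{2} + v_{7} = v_{8}  ⟹  sig = ⟨3 | 1⟩
  {1,3,7}:  v_{1} + v_{3} + v_{7} = v_{5}  ⟹  sig = ⟨3 | 1⟩
  {1,7,8}:  v_{1} + v_{7} + v_{8} = v_{6}  ⟹  sig = ⟨3 | 1⟩
  {6,7,8}:  v_{6} + v_{7} + v_{8} = v_{4}  ⟹  sig = ⟨3 | 1⟩

Signatures (|P|; sorted positive RHS coefficients), sorted:
    |P|=2: 10 collections, coeffs (), (), (1,1), (1,1), (1,1), (1,1,2), (1,3), (2), (2), (2,2)
    |P|=3: 4 collections, coeffs (1), (1), (1), (1)


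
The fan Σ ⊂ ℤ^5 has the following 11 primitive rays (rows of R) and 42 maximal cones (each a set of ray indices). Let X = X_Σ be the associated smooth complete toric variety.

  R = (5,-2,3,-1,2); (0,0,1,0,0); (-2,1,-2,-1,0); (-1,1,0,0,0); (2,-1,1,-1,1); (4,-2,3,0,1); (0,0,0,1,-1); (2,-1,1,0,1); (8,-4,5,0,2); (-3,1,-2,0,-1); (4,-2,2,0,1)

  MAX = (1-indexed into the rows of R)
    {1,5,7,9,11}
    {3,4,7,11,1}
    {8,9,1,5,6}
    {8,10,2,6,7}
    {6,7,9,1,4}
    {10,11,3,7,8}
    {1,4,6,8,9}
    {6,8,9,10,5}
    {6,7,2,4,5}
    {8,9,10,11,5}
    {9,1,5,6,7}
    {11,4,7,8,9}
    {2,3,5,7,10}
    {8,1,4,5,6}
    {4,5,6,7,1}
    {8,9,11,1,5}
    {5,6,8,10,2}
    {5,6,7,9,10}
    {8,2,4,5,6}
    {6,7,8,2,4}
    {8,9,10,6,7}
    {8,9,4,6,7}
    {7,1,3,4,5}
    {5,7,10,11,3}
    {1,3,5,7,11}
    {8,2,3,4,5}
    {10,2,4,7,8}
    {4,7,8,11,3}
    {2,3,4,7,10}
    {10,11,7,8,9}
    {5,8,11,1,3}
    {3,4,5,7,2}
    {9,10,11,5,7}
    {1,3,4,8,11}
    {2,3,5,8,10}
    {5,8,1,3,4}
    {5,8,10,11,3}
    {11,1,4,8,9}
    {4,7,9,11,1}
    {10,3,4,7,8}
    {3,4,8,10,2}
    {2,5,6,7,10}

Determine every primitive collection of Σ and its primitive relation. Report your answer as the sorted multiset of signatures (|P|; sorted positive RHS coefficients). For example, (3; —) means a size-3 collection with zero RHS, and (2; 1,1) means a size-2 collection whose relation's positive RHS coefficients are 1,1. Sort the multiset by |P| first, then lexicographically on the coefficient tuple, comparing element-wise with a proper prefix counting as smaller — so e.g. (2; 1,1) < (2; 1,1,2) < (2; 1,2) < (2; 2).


Primitive collections (16):

  P = {1,10}:  v_{1} + v_{10} = v_{5} ; sig = (2; 1)
  P = {2,11}:  v_{2} + v_{11} = v_{6} ; sig = (2; 1)
  P = {3,6}:  v_{3} + v_{6} = v_{5} ; sig = (2; 1)
  P = {6,11}:  v_{6} + v_{11} = v_{9} ; sig = (2; 1)
  P = {3,9}:  v_{3} + v_{9} = v_{5} + v_{11} ; sig = (2; 1,1)
  P = {1,2}:  v_{1} + v_{2} = v_{4} + v_{5} + v_{6} ; sig = (2; 1,1,1)
  P = {2,9}:  v_{2} + v_{9} = 2·v_{6} ; sig = (2; 2)
  P = {4,10,11}:  v_{4} + v_{10} + v_{11} = 0 ; sig = (3; —)
  P = {4,5,11}:  v_{4} + v_{5} + v_{11} = v_{1} ; sig = (3; 1)
  P = {4,6,10}:  v_{4} + v_{6} + v_{10} = v_{2} ; sig = (3; 1)
  P = {4,9,10}:  v_{4} + v_{9} + v_{10} = v_{6} ; sig = (3; 1)
  P = {5,7,8}:  v_{5} + v_{7} + v_{8} = v_{11} ; sig = (3; 1)
  P = {4,5,9}:  v_{4} + v_{5} + v_{9} = v_{1} + v_{6} ; sig = (3; 1,1)
  P = {4,5,10}:  v_{4} + v_{5} + v_{10} = v_{2} + v_{3} ; sig = (3; 1,1)
  P = {1,7,8}:  v_{1} + v_{7} + v_{8} = v_{4} + 2·v_{11} ; sig = (3; 1,2)
  P = {2,3,7,8}:  v_{2} + v_{3} + v_{7} + v_{8} = 0 ; sig = (4; —)

Sorted signature multiset PRS(X):
{ (2; 1) ×4,  (2; 1,1),  (2; 1,1,1),  (2; 2),  (3; —),  (3; 1) ×4,  (3; 1,1) ×2,  (3; 1,2),  (4; —) }


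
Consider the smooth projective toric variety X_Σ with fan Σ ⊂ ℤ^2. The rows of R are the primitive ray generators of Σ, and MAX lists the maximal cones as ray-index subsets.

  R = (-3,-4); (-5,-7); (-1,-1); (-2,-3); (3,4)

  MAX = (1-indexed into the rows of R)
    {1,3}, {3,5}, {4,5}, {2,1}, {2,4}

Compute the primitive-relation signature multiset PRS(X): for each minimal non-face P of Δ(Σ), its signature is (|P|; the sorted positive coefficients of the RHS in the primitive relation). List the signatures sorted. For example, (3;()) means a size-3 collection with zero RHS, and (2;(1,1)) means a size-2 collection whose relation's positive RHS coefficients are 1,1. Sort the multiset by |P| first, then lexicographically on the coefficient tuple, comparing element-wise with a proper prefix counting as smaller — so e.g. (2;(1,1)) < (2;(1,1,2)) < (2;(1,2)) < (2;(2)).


The 5 primitive collections of Σ (r=5, n=2):

  • {1,5}:  v_{1} + v_{5} = 0  ⇒ sig = (2;())
  • {1,4}:  v_{1} + v_{4} = v_{2}  ⇒ sig = (2;(1))
  • {2,5}:  v_{2} + v_{5} = v_{4}  ⇒ sig = (2;(1))
  • {3,4}:  v_{3} + v_{4} = v_{1}  ⇒ sig = (2;(1))
  • {2,3}:  v_{2} + v_{3} = 2·v_{1}  ⇒ sig = (2;(2))

Sorted signature multiset PRS(X):
[(2;()), (2;(1)), (2;(1)), (2;(1)), (2;(2))]


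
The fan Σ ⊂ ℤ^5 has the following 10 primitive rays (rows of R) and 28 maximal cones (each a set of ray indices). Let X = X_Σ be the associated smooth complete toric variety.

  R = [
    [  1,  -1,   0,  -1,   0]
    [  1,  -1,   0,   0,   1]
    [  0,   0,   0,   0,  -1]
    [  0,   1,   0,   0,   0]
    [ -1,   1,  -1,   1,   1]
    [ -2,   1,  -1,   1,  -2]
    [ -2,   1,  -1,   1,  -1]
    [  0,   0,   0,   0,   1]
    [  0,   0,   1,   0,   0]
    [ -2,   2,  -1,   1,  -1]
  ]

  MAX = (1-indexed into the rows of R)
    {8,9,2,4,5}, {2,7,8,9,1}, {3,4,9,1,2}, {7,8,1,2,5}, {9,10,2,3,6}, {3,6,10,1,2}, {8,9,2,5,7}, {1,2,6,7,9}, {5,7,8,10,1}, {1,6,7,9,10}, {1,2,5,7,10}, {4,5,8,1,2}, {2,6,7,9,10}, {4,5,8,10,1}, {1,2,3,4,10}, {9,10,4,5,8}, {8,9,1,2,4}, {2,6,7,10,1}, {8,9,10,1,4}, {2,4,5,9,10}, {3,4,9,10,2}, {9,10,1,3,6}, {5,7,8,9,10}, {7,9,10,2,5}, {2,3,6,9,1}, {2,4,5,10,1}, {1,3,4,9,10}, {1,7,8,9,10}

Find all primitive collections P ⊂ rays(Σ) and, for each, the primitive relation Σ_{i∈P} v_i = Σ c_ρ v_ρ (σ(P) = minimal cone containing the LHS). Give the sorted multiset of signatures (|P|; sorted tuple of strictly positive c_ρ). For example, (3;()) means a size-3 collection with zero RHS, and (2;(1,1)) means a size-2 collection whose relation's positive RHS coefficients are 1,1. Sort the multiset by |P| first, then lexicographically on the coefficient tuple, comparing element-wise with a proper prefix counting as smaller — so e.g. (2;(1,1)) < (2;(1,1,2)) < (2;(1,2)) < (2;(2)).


Δ(Σ) — 10 vertices, 10 min non-faces:

  P = {3,8}:  v_{3} + v_{8} = 0  ⟹  sig = (2;())
  P = {3,7}:  v_{3} + v_{7} = v_{6}  ⟹  sig = (2;(1))
  P = {4,7}:  v_{4} + v_{7} = v_{10}  ⟹  sig = (2;(1))
  P = {6,8}:  v_{6} + v_{8} = v_{7}  ⟹  sig = (2;(1))
  P = {3,5}:  v_{3} + v_{5} = v_{2} + v_{10}  ⟹  sig = (2;(1,1))
  P = {4,6}:  v_{4} + v_{6} = v_{3} + v_{10}  ⟹  sig = (2;(1,1))
  P = {5,6}:  v_{5} + v_{6} = v_{2} + v_{7} + v_{10}  ⟹  sig = (2;(1,1,1))
  P = {1,5,9}:  v_{1} + v_{5} + v_{9} = v_{8}  ⟹  sig = (3;(1))
  P = {2,8,10}:  v_{2} + v_{8} + v_{10} = v_{5}  ⟹  sig = (3;(1))
  P = {1,2,9,10}:  v_{1} + v_{2} + v_{9} + v_{10} = 0  ⟹  sig = (4;())

Signatures (|P|; sorted positive RHS coefficients), sorted:
{ (2;()),  (2;(1)) ×3,  (2;(1,1)) ×2,  (2;(1,1,1)),  (3;(1)) ×2,  (4;()) }


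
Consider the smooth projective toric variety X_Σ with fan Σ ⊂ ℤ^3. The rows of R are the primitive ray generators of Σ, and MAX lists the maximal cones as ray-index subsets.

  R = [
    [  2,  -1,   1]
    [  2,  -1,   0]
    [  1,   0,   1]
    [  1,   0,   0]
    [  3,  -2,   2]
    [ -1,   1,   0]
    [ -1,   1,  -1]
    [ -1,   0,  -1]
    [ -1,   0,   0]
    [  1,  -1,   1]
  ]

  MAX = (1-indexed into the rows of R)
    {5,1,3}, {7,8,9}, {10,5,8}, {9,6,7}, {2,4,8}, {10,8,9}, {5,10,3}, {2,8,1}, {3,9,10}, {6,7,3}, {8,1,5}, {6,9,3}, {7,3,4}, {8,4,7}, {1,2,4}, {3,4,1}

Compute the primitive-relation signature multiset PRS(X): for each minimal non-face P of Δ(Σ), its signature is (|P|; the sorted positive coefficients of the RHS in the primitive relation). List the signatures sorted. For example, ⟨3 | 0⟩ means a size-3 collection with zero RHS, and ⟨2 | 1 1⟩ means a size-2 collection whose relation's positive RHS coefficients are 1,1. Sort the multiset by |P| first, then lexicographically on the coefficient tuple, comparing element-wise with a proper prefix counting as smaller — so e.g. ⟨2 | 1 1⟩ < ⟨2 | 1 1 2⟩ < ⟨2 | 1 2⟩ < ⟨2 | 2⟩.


Primitive collections (23):

  • {3,8}:  v_{3} + v_{8} = 0  ⇒ sig = ⟨2 | 0⟩
  • {4,9}:  v_{4} + v_{9} = 0  ⇒ sig = ⟨2 | 0⟩
  • {7,10}:  v_{7} + v_{10} = 0  ⇒ sig = ⟨2 | 0⟩
  • {1,6}:  v_{1} + v_{6} = v_{3}  ⇒ sig = ⟨2 | 1⟩
  • {1,7}:  v_{1} + v_{7} = v_{4}  ⇒ sig = ⟨2 | 1⟩
  • {1,9}:  v_{1} + v_{9} = v_{10}  ⇒ sig = ⟨2 | 1⟩
  • {1,10}:  v_{1} + v_{10} = v_{5}  ⇒ sig = ⟨2 | 1⟩
  • {2,6}:  v_{2} + v_{6} = v_{4}  ⇒ sig = ⟨2 | 1⟩
  • {4,10}:  v_{4} + v_{10} = v_{1}  ⇒ sig = ⟨2 | 1⟩
  • {5,7}:  v_{5} + v_{7} = v_{1}  ⇒ sig = ⟨2 | 1⟩
  • {2,3}:  v_{2} + v_{3} = v_{1} + v_{4}  ⇒ sig = ⟨2 | 1 1⟩
  • {2,9}:  v_{2} + v_{9} = v_{1} + v_{8}  ⇒ sig = ⟨2 | 1 1⟩
  • {4,6}:  v_{4} + v_{6} = v_{3} + v_{7}  ⇒ sig = ⟨2 | 1 1⟩
  • {5,6}:  v_{5} + v_{6} = v_{3} + v_{10}  ⇒ sig = ⟨2 | 1 1⟩
  • {6,8}:  v_{6} + v_{8} = v_{7} + v_{9}  ⇒ sig = ⟨2 | 1 1⟩
  • {6,10}:  v_{6} + v_{10} = v_{3} + v_{9}  ⇒ sig = ⟨2 | 1 1⟩
  • {2,7}:  v_{2} + v_{7} = 2·v_{4} + v_{8}  ⇒ sig = ⟨2 | 1 2⟩
  • {2,10}:  v_{2} + v_{10} = 2·v_{1} + v_{8}  ⇒ sig = ⟨2 | 1 2⟩
  • {2,5}:  v_{2} + v_{5} = 3·v_{1} + v_{8}  ⇒ sig = ⟨2 | 1 3⟩
  • {4,5}:  v_{4} + v_{5} = 2·v_{1}  ⇒ sig = ⟨2 | 2⟩
  • {5,9}:  v_{5} + v_{9} = 2·v_{10}  ⇒ sig = ⟨2 | 2⟩
  • {1,4,8}:  v_{1} + v_{4} + v_{8} = v_{2}  ⇒ sig = ⟨3 | 1⟩
  • {3,7,9}:  v_{3} + v_{7} + v_{9} = v_{6}  ⇒ sig = ⟨3 | 1⟩

Signatures (|P|; sorted positive RHS coefficients), sorted:
    |P|=2: 21 collections, coeffs (), (), (), (1), (1), (1), (1), (1), (1), (1), (1,1), (1,1), (1,1), (1,1), (1,1), (1,1), (1,2), (1,2), (1,3), (2), (2)
    |P|=3: 2 collections, coeffs (1), (1)


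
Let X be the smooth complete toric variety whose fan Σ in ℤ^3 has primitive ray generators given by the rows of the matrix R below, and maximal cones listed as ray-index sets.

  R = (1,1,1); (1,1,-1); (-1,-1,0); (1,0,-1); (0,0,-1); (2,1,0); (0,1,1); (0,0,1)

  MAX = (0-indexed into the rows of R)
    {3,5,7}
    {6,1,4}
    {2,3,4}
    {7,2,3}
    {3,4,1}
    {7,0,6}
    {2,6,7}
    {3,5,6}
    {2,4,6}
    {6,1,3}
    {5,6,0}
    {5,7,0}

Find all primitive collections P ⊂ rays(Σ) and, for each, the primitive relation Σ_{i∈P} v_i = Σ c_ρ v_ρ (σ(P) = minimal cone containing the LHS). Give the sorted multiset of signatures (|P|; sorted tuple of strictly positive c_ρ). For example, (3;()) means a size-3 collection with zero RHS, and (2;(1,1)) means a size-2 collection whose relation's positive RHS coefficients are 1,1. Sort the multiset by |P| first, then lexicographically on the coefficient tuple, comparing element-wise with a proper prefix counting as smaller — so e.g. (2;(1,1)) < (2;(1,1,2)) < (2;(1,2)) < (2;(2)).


14 minimal non-faces of Δ(Σ) (on 8 rays):

  P={4,7}:  v_{4} + v_{7} = 0  so sig = (2;())
  P={0,2}:  v_{0} + v_{2} = v_{7}  so sig = (2;(1))
  P={0,3}:  v_{0} + v_{3} = v_{5}  so sig = (2;(1))
  P={1,2}:  v_{1} + v_{2} = v_{4}  so sig = (2;(1))
  P={0,4}:  v_{0} + v_{4} = v_{3} + v_{6}  so sig = (2;(1,1))
  P={1,7}:  v_{1} + v_{7} = v_{3} + v_{6}  so sig = (2;(1,1))
  P={2,5}:  v_{2} + v_{5} = v_{3} + v_{7}  so sig = (2;(1,1))
  P={4,5}:  v_{4} + v_{5} = 2·v_{3} + v_{6}  so sig = (2;(1,2))
  P={0,1}:  v_{0} + v_{1} = 2·v_{3} + 2·v_{6}  so sig = (2;(2,2))
  P={1,5}:  v_{1} + v_{5} = 3·v_{3} + 2·v_{6}  so sig = (2;(2,3))
  P={2,3,6}:  v_{2} + v_{3} + v_{6} = 0  so sig = (3;())
  P={3,4,6}:  v_{3} + v_{4} + v_{6} = v_{1}  so sig = (3;(1))
  P={3,6,7}:  v_{3} + v_{6} + v_{7} = v_{0}  so sig = (3;(1))
  P={5,6,7}:  v_{5} + v_{6} + v_{7} = 2·v_{0}  so sig = (3;(2))

Hence PRS(X_Σ) =
[(2;()), (2;(1)), (2;(1)), (2;(1)), (2;(1,1)), (2;(1,1)), (2;(1,1)), (2;(1,2)), (2;(2,2)), (2;(2,3)), (3;()), (3;(1)), (3;(1)), (3;(2))]
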